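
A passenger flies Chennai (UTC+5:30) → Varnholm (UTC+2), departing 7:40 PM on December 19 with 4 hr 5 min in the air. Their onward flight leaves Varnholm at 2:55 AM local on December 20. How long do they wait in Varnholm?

6 hours 40 minutes

Convert departure to UTC: 7:40 PM − 5:30 = 2:10 PM UTC on Dec 19.
Add 4 hours and 5 minutes flight time → 6:15 PM UTC.
Varnholm is UTC+2:00, so local arrival = 6:15 PM + 2:00 = 8:15 PM on Dec 19.
Layover = 2:55 AM − 8:15 PM (+1 day) = 6 hours 40 minutes.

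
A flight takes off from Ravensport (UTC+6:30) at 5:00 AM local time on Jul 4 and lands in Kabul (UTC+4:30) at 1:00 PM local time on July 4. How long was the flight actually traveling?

Departure in UTC: 5:00 AM − 6:30 = 10:30 PM on Jul 3.
Arrival in UTC: 1:00 PM − 4:30 = 8:30 AM on Jul 4.
Elapsed = 8:30 AM − 10:30 PM (+1 day) = 10 hours.

10 hours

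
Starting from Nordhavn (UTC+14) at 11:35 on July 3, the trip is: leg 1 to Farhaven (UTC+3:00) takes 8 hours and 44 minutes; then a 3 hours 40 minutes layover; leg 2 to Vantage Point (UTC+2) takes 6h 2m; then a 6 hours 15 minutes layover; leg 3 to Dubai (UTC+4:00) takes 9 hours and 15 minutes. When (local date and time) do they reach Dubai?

11:31 on July 4

Convert departure to UTC: 11:35 − 14:00 = 21:35 UTC on Jul 2.
Add 8 hours 44 minutes leg 1 → 06:19 UTC (Jul 3).
Add 3 hours and 40 minutes layover in Farhaven → 09:59 UTC.
Add 6 hours and 2 minutes leg 2 → 16:01 UTC.
Add 6 hours 15 minutes layover in Vantage Point → 22:16 UTC.
Add 9 hours 15 minutes leg 3 → 07:31 UTC (Jul 4).
Dubai is UTC+4:00, so local arrival = 07:31 + 4:00 = 11:31 on Jul 4.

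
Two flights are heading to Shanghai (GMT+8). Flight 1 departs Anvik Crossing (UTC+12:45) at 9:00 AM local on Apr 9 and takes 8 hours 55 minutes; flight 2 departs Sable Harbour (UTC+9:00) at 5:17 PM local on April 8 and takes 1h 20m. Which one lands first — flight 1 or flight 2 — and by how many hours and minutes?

the second, by 19 hours 33 minutes

Flight 1 in UTC: 9:00 AM − 12:45 = 8:15 PM on Apr 8.
+8 hours and 55 minutes → arrive 5:10 AM UTC on Apr 9.
Flight 2 in UTC: 5:17 PM − 9:00 = 8:17 AM on Apr 8.
+1 hour and 20 minutes → arrive 9:37 AM UTC on Apr 8.
Flight 2 lands earlier by 19 hours 33 minutes.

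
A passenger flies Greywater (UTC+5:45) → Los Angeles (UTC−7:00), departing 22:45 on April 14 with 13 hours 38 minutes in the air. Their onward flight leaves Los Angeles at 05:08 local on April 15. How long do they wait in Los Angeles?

5 hours 30 minutes

Convert departure to UTC: 22:45 − 5:45 = 17:00 UTC on Apr 14.
Add 13 hours and 38 minutes flight time → 06:38 UTC (Apr 15).
Los Angeles is UTC−7:00, so local arrival = 06:38 − 7:00 = 23:38 on Apr 14.
Layover = 05:08 − 23:38 (+1 day) = 5 hours 30 minutes.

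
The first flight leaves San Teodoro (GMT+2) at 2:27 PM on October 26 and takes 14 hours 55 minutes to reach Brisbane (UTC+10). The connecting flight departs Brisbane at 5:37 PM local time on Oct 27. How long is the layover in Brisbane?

4 hours 15 minutes

Convert departure to UTC: 2:27 PM − 2:00 = 12:27 PM UTC on Oct 26.
Add 14 hours 55 minutes flight time → 3:22 AM UTC (Oct 27).
Brisbane is UTC+10:00, so local arrival = 3:22 AM + 10:00 = 1:22 PM on Oct 27.
Layover = 5:37 PM − 1:22 PM = 4 hours 15 minutes.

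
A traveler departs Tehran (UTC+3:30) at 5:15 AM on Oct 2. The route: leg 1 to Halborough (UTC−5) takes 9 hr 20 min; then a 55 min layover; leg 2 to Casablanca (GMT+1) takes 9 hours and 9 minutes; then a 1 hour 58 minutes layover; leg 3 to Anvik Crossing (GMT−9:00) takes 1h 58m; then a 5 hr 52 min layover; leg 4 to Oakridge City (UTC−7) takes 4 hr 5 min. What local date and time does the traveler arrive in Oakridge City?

Convert departure to UTC: 5:15 AM − 3:30 = 1:45 AM UTC on Oct 2.
Add 9 hours 20 minutes leg 1 → 11:05 AM UTC.
Add 55 minutes layover in Halborough → 12:00 PM UTC.
Add 9 hours and 9 minutes leg 2 → 9:09 PM UTC.
Add 1 hour and 58 minutes layover in Casablanca → 11:07 PM UTC.
Add 1 hour 58 minutes leg 3 → 1:05 AM UTC (Oct 3).
Add 5 hours 52 minutes layover in Anvik Crossing → 6:57 AM UTC.
Add 4 hours 5 minutes leg 4 → 11:02 AM UTC.
Oakridge City is UTC−7:00, so local arrival = 11:02 AM − 7:00 = 4:02 AM on Oct 3.

4:02 AM on Oct 3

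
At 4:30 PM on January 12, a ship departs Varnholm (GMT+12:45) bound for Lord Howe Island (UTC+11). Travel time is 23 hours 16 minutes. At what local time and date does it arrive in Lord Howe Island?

Convert departure to UTC: 4:30 PM − 12:45 = 3:45 AM UTC on Jan 12.
Add 23 hours 16 minutes travel time → 3:01 AM UTC (Jan 13).
Lord Howe Island is UTC+11:00, so local arrival = 3:01 AM + 11:00 = 2:01 PM on Jan 13.

2:01 PM on January 13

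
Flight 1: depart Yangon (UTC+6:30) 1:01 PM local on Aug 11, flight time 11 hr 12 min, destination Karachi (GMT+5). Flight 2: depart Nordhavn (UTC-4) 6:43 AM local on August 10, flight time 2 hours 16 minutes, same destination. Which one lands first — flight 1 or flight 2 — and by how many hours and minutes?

the second, by 28 hours 44 minutes

Flight 1 in UTC: 1:01 PM − 6:30 = 6:31 AM on Aug 11.
+11 hours and 12 minutes → arrive 5:43 PM UTC on Aug 11.
Flight 2 in UTC: 6:43 AM + 4:00 = 10:43 AM on Aug 10.
+2 hours and 16 minutes → arrive 12:59 PM UTC on Aug 10.
Flight 2 lands earlier by 28 hours 44 minutes.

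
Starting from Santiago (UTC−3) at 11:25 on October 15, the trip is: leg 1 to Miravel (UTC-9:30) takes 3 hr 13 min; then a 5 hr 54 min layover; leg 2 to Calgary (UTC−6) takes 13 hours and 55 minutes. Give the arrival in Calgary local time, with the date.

07:27 on October 16

Convert departure to UTC: 11:25 + 3:00 = 14:25 UTC on Oct 15.
Add 3 hours 13 minutes leg 1 → 17:38 UTC.
Add 5 hours 54 minutes layover in Miravel → 23:32 UTC.
Add 13 hours 55 minutes leg 2 → 13:27 UTC (Oct 16).
Calgary is UTC−6:00, so local arrival = 13:27 − 6:00 = 07:27 on Oct 16.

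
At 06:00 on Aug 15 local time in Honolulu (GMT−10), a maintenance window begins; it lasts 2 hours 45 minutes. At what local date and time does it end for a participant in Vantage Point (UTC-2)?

Convert start to UTC: 06:00 + 10:00 = 16:00 UTC on Aug 15.
Add 2 hours and 45 minutes duration → 18:45 UTC.
Vantage Point is UTC−2:00, so local end time = 18:45 − 2:00 = 16:45 on Aug 15.

16:45 on Aug 15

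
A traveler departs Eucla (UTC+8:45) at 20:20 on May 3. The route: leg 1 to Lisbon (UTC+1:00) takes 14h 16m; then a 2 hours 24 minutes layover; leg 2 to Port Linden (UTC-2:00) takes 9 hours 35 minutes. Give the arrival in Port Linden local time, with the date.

Convert departure to UTC: 20:20 − 8:45 = 11:35 UTC on May 3.
Add 14 hours and 16 minutes leg 1 → 01:51 UTC (May 4).
Add 2 hours 24 minutes layover in Lisbon → 04:15 UTC.
Add 9 hours and 35 minutes leg 2 → 13:50 UTC.
Port Linden is UTC−2:00, so local arrival = 13:50 − 2:00 = 11:50 on May 4.

11:50 on May 4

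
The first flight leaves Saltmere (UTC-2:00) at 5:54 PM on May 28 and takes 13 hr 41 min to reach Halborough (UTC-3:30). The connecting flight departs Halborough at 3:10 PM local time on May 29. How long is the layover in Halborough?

9 hours 5 minutes

Convert departure to UTC: 5:54 PM + 2:00 = 7:54 PM UTC on May 28.
Add 13 hours and 41 minutes flight time → 9:35 AM UTC (May 29).
Halborough is UTC−3:30, so local arrival = 9:35 AM − 3:30 = 6:05 AM on May 29.
Layover = 3:10 PM − 6:05 AM = 9 hours 5 minutes.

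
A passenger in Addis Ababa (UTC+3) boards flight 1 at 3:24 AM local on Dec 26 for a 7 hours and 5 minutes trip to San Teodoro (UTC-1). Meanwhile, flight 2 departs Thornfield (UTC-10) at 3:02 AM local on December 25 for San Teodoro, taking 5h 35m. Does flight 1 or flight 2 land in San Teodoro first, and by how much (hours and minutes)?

the second, by 12 hours 52 minutes

Flight 1 in UTC: 3:24 AM − 3:00 = 12:24 AM on Dec 26.
+7 hours 5 minutes → arrive 7:29 AM UTC on Dec 26.
Flight 2 in UTC: 3:02 AM + 10:00 = 1:02 PM on Dec 25.
+5 hours and 35 minutes → arrive 6:37 PM UTC on Dec 25.
Flight 2 lands earlier by 12 hours 52 minutes.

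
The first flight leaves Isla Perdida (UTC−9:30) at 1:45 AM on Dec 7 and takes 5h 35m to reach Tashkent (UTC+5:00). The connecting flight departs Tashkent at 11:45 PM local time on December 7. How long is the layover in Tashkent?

Convert departure to UTC: 1:45 AM + 9:30 = 11:15 AM UTC on Dec 7.
Add 5 hours 35 minutes flight time → 4:50 PM UTC.
Tashkent is UTC+5:00, so local arrival = 4:50 PM + 5:00 = 9:50 PM on Dec 7.
Layover = 11:45 PM − 9:50 PM = 1 hour 55 minutes.

1 hour 55 minutes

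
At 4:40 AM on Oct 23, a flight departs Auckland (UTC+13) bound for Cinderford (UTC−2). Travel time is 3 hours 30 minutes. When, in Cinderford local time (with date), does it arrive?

5:10 PM on October 22

Convert departure to UTC: 4:40 AM − 13:00 = 3:40 PM UTC on Oct 22.
Add 3 hours 30 minutes travel time → 7:10 PM UTC.
Cinderford is UTC−2:00, so local arrival = 7:10 PM − 2:00 = 5:10 PM on Oct 22.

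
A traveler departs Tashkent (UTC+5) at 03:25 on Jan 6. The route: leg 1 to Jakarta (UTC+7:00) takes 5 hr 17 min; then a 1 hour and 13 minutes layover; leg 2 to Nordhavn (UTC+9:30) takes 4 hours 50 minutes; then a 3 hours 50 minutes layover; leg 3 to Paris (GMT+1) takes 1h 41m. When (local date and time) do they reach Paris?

Convert departure to UTC: 03:25 − 5:00 = 22:25 UTC on Jan 5.
Add 5 hours and 17 minutes leg 1 → 03:42 UTC (Jan 6).
Add 1 hour 13 minutes layover in Jakarta → 04:55 UTC.
Add 4 hours 50 minutes leg 2 → 09:45 UTC.
Add 3 hours 50 minutes layover in Nordhavn → 13:35 UTC.
Add 1 hour and 41 minutes leg 3 → 15:16 UTC.
Paris is UTC+1:00, so local arrival = 15:16 + 1:00 = 16:16 on Jan 6.

16:16 on January 6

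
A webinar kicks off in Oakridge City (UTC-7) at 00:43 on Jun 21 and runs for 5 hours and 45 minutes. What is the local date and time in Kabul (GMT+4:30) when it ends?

17:58 on June 21

Convert start to UTC: 00:43 + 7:00 = 07:43 UTC on Jun 21.
Add 5 hours and 45 minutes duration → 13:28 UTC.
Kabul is UTC+4:30, so local end time = 13:28 + 4:30 = 17:58 on Jun 21.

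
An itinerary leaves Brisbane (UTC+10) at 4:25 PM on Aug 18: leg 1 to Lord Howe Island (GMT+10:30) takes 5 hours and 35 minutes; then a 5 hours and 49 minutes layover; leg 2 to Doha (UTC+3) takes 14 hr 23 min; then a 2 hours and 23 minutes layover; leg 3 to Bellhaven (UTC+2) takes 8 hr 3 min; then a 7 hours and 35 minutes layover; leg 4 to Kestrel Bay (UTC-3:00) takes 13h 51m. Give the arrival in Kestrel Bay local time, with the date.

Convert departure to UTC: 4:25 PM − 10:00 = 6:25 AM UTC on Aug 18.
Add 5 hours and 35 minutes leg 1 → 12:00 PM UTC.
Add 5 hours and 49 minutes layover in Lord Howe Island → 5:49 PM UTC.
Add 14 hours 23 minutes leg 2 → 8:12 AM UTC (Aug 19).
Add 2 hours and 23 minutes layover in Doha → 10:35 AM UTC.
Add 8 hours 3 minutes leg 3 → 6:38 PM UTC.
Add 7 hours and 35 minutes layover in Bellhaven → 2:13 AM UTC (Aug 20).
Add 13 hours and 51 minutes leg 4 → 4:04 PM UTC.
Kestrel Bay is UTC−3:00, so local arrival = 4:04 PM − 3:00 = 1:04 PM on Aug 20.

1:04 PM on August 20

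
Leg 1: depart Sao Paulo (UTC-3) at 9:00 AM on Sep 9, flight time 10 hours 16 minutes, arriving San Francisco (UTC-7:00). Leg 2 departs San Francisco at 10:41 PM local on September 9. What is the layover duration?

Convert departure to UTC: 9:00 AM + 3:00 = 12:00 PM UTC on Sep 9.
Add 10 hours 16 minutes flight time → 10:16 PM UTC.
San Francisco is UTC−7:00, so local arrival = 10:16 PM − 7:00 = 3:16 PM on Sep 9.
Layover = 10:41 PM − 3:16 PM = 7 hours 25 minutes.

7 hours 25 minutes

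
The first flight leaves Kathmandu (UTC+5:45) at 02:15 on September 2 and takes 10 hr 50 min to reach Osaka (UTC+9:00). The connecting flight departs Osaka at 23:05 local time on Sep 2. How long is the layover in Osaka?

6 hours 45 minutes

Convert departure to UTC: 02:15 − 5:45 = 20:30 UTC on Sep 1.
Add 10 hours and 50 minutes flight time → 07:20 UTC (Sep 2).
Osaka is UTC+9:00, so local arrival = 07:20 + 9:00 = 16:20 on Sep 2.
Layover = 23:05 − 16:20 = 6 hours 45 minutes.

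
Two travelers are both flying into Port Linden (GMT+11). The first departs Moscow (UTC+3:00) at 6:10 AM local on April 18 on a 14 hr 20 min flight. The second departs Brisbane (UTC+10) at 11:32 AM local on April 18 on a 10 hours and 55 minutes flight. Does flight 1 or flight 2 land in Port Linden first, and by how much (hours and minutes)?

Flight 1 in UTC: 6:10 AM − 3:00 = 3:10 AM on Apr 18.
+14 hours and 20 minutes → arrive 5:30 PM UTC on Apr 18.
Flight 2 in UTC: 11:32 AM − 10:00 = 1:32 AM on Apr 18.
+10 hours and 55 minutes → arrive 12:27 PM UTC on Apr 18.
Flight 2 lands earlier by 5 hours 3 minutes.

the second, by 5 hours 3 minutes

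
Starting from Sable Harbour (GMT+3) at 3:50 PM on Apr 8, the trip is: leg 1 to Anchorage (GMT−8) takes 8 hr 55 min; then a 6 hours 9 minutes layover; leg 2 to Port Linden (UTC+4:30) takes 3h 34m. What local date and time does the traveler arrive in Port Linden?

Convert departure to UTC: 3:50 PM − 3:00 = 12:50 PM UTC on Apr 8.
Add 8 hours and 55 minutes leg 1 → 9:45 PM UTC.
Add 6 hours 9 minutes layover in Anchorage → 3:54 AM UTC (Apr 9).
Add 3 hours and 34 minutes leg 2 → 7:28 AM UTC.
Port Linden is UTC+4:30, so local arrival = 7:28 AM + 4:30 = 11:58 AM on Apr 9.

11:58 AM on April 9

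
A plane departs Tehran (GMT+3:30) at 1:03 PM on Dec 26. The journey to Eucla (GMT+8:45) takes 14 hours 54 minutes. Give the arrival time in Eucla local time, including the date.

9:12 AM on Dec 27

Convert departure to UTC: 1:03 PM − 3:30 = 9:33 AM UTC on Dec 26.
Add 14 hours and 54 minutes travel time → 12:27 AM UTC (Dec 27).
Eucla is UTC+8:45, so local arrival = 12:27 AM + 8:45 = 9:12 AM on Dec 27.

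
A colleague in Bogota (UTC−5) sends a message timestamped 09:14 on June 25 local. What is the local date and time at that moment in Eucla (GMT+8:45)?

In UTC: 09:14 + 5:00 = 14:14 on Jun 25.
Eucla is UTC+8:45: 14:14 + 8:45 = 22:59 on Jun 25.

22:59 on Jun 25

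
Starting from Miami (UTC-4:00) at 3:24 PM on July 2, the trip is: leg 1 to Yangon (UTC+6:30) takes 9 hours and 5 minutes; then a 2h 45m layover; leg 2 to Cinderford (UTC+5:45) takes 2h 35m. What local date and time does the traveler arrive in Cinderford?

Convert departure to UTC: 3:24 PM + 4:00 = 7:24 PM UTC on Jul 2.
Add 9 hours 5 minutes leg 1 → 4:29 AM UTC (Jul 3).
Add 2 hours 45 minutes layover in Yangon → 7:14 AM UTC.
Add 2 hours 35 minutes leg 2 → 9:49 AM UTC.
Cinderford is UTC+5:45, so local arrival = 9:49 AM + 5:45 = 3:34 PM on Jul 3.

3:34 PM on July 3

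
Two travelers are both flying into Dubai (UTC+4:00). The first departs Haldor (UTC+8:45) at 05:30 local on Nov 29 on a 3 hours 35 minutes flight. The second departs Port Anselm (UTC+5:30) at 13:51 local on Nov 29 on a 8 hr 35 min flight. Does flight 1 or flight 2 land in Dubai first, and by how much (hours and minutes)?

the first, by 16 hours 36 minutes

Flight 1 in UTC: 05:30 − 8:45 = 20:45 on Nov 28.
+3 hours and 35 minutes → arrive 00:20 UTC on Nov 29.
Flight 2 in UTC: 13:51 − 5:30 = 08:21 on Nov 29.
+8 hours and 35 minutes → arrive 16:56 UTC on Nov 29.
Flight 1 lands earlier by 16 hours 36 minutes.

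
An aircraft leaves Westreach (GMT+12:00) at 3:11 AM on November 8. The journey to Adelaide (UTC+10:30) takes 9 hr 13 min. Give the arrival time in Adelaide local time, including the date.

10:54 AM on November 8

Convert departure to UTC: 3:11 AM − 12:00 = 3:11 PM UTC on Nov 7.
Add 9 hours and 13 minutes travel time → 12:24 AM UTC (Nov 8).
Adelaide is UTC+10:30, so local arrival = 12:24 AM + 10:30 = 10:54 AM on Nov 8.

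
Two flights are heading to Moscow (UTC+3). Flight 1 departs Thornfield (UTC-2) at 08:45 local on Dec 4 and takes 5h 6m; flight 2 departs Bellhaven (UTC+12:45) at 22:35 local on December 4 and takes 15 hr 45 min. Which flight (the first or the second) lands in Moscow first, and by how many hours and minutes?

the first, by 9 hours 44 minutes

Flight 1 in UTC: 08:45 + 2:00 = 10:45 on Dec 4.
+5 hours 6 minutes → arrive 15:51 UTC on Dec 4.
Flight 2 in UTC: 22:35 − 12:45 = 09:50 on Dec 4.
+15 hours 45 minutes → arrive 01:35 UTC on Dec 5.
Flight 1 lands earlier by 9 hours 44 minutes.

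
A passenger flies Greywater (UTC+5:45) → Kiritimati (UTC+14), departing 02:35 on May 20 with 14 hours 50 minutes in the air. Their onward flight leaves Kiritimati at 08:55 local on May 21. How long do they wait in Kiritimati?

Convert departure to UTC: 02:35 − 5:45 = 20:50 UTC on May 19.
Add 14 hours 50 minutes flight time → 11:40 UTC (May 20).
Kiritimati is UTC+14:00, so local arrival = 11:40 + 14:00 = 01:40 on May 21.
Layover = 08:55 − 01:40 = 7 hours 15 minutes.

7 hours 15 minutes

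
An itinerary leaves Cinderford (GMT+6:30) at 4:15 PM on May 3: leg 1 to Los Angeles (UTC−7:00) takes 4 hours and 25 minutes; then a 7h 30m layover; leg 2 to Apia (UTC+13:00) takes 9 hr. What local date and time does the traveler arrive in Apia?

Convert departure to UTC: 4:15 PM − 6:30 = 9:45 AM UTC on May 3.
Add 4 hours 25 minutes leg 1 → 2:10 PM UTC.
Add 7 hours and 30 minutes layover in Los Angeles → 9:40 PM UTC.
Add 9 hours leg 2 → 6:40 AM UTC (May 4).
Apia is UTC+13:00, so local arrival = 6:40 AM + 13:00 = 7:40 PM on May 4.

7:40 PM on May 4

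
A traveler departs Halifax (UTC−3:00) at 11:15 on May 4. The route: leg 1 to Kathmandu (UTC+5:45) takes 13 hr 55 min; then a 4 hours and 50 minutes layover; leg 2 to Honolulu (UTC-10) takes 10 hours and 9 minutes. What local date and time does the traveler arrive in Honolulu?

09:09 on May 5

Convert departure to UTC: 11:15 + 3:00 = 14:15 UTC on May 4.
Add 13 hours and 55 minutes leg 1 → 04:10 UTC (May 5).
Add 4 hours and 50 minutes layover in Kathmandu → 09:00 UTC.
Add 10 hours and 9 minutes leg 2 → 19:09 UTC.
Honolulu is UTC−10:00, so local arrival = 19:09 − 10:00 = 09:09 on May 5.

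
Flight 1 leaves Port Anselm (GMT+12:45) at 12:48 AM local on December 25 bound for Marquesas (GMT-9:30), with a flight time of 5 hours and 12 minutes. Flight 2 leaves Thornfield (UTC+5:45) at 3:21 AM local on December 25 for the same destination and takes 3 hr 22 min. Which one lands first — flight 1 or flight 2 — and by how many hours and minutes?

Flight 1 in UTC: 12:48 AM − 12:45 = 12:03 PM on Dec 24.
+5 hours and 12 minutes → arrive 5:15 PM UTC on Dec 24.
Flight 2 in UTC: 3:21 AM − 5:45 = 9:36 PM on Dec 24.
+3 hours 22 minutes → arrive 12:58 AM UTC on Dec 25.
Flight 1 lands earlier by 7 hours 43 minutes.

the first, by 7 hours 43 minutes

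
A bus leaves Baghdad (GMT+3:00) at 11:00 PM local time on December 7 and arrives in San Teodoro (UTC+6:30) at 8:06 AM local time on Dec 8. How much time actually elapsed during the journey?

Departure in UTC: 11:00 PM − 3:00 = 8:00 PM on Dec 7.
Arrival in UTC: 8:06 AM − 6:30 = 1:36 AM on Dec 8.
Elapsed = 1:36 AM − 8:00 PM (+1 day) = 5 hours 36 minutes.

5 hours 36 minutes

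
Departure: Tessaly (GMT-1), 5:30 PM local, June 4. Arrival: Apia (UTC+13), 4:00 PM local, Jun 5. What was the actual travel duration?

Departure in UTC: 5:30 PM + 1:00 = 6:30 PM on Jun 4.
Arrival in UTC: 4:00 PM − 13:00 = 3:00 AM on Jun 5.
Elapsed = 3:00 AM − 6:30 PM (+1 day) = 8 hours 30 minutes.

8 hours 30 minutes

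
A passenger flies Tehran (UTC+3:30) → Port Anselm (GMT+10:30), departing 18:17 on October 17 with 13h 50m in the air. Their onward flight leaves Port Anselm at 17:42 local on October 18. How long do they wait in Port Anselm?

2 hours 35 minutes

Convert departure to UTC: 18:17 − 3:30 = 14:47 UTC on Oct 17.
Add 13 hours 50 minutes flight time → 04:37 UTC (Oct 18).
Port Anselm is UTC+10:30, so local arrival = 04:37 + 10:30 = 15:07 on Oct 18.
Layover = 17:42 − 15:07 = 2 hours 35 minutes.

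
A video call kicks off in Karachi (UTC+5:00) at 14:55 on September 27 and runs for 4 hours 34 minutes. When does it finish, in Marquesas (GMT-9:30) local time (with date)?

Convert start to UTC: 14:55 − 5:00 = 09:55 UTC on Sep 27.
Add 4 hours 34 minutes duration → 14:29 UTC.
Marquesas is UTC−9:30, so local end time = 14:29 − 9:30 = 04:59 on Sep 27.

04:59 on September 27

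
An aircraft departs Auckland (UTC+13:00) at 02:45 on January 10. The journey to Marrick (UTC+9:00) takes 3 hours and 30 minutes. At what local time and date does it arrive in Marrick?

02:15 on January 10

Convert departure to UTC: 02:45 − 13:00 = 13:45 UTC on Jan 9.
Add 3 hours 30 minutes travel time → 17:15 UTC.
Marrick is UTC+9:00, so local arrival = 17:15 + 9:00 = 02:15 on Jan 10.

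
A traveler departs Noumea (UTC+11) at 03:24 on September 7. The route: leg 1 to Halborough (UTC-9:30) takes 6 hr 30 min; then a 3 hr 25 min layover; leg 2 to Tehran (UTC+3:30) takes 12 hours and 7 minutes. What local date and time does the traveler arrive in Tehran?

Convert departure to UTC: 03:24 − 11:00 = 16:24 UTC on Sep 6.
Add 6 hours 30 minutes leg 1 → 22:54 UTC.
Add 3 hours and 25 minutes layover in Halborough → 02:19 UTC (Sep 7).
Add 12 hours and 7 minutes leg 2 → 14:26 UTC.
Tehran is UTC+3:30, so local arrival = 14:26 + 3:30 = 17:56 on Sep 7.

17:56 on Sep 7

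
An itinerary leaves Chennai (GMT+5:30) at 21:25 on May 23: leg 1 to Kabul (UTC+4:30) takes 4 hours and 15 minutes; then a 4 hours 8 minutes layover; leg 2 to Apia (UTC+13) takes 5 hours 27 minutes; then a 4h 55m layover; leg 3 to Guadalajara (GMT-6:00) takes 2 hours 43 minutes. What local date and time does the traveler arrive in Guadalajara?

Convert departure to UTC: 21:25 − 5:30 = 15:55 UTC on May 23.
Add 4 hours and 15 minutes leg 1 → 20:10 UTC.
Add 4 hours 8 minutes layover in Kabul → 00:18 UTC (May 24).
Add 5 hours and 27 minutes leg 2 → 05:45 UTC.
Add 4 hours 55 minutes layover in Apia → 10:40 UTC.
Add 2 hours and 43 minutes leg 3 → 13:23 UTC.
Guadalajara is UTC−6:00, so local arrival = 13:23 − 6:00 = 07:23 on May 24.

07:23 on May 24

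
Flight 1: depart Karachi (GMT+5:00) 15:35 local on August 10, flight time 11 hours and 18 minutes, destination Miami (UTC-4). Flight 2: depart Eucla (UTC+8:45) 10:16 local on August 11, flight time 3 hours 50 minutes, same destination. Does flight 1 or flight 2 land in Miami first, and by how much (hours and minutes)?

the first, by 7 hours 28 minutes

Flight 1 in UTC: 15:35 − 5:00 = 10:35 on Aug 10.
+11 hours 18 minutes → arrive 21:53 UTC on Aug 10.
Flight 2 in UTC: 10:16 − 8:45 = 01:31 on Aug 11.
+3 hours and 50 minutes → arrive 05:21 UTC on Aug 11.
Flight 1 lands earlier by 7 hours 28 minutes.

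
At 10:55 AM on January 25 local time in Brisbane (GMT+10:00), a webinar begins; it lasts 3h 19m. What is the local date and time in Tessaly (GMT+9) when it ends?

Tessaly is 1:00 behind Brisbane.
After 3 hours 19 minutes it is 2:14 PM in Brisbane.
Shift by the zone difference: 2:14 PM − 1:00 = 1:14 PM on Jan 25 in Tessaly.

1:14 PM on January 25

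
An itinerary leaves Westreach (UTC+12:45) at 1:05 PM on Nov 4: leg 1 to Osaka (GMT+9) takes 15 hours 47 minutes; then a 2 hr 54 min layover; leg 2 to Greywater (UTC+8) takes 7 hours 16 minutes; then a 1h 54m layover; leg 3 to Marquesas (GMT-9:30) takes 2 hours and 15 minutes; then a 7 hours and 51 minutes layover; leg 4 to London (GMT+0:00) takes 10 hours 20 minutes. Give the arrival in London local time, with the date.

12:37 AM on November 6

Convert departure to UTC: 1:05 PM − 12:45 = 12:20 AM UTC on Nov 4.
Add 15 hours and 47 minutes leg 1 → 4:07 PM UTC.
Add 2 hours 54 minutes layover in Osaka → 7:01 PM UTC.
Add 7 hours 16 minutes leg 2 → 2:17 AM UTC (Nov 5).
Add 1 hour and 54 minutes layover in Greywater → 4:11 AM UTC.
Add 2 hours 15 minutes leg 3 → 6:26 AM UTC.
Add 7 hours 51 minutes layover in Marquesas → 2:17 PM UTC.
Add 10 hours and 20 minutes leg 4 → 12:37 AM UTC (Nov 6).
London is UTC+0, so local arrival is the same: 12:37 AM on Nov 6.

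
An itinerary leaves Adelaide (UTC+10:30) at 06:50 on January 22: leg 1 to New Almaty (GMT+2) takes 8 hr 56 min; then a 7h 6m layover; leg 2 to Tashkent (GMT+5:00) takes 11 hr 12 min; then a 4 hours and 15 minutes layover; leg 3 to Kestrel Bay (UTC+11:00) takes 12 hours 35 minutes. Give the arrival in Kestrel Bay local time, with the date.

Convert departure to UTC: 06:50 − 10:30 = 20:20 UTC on Jan 21.
Add 8 hours 56 minutes leg 1 → 05:16 UTC (Jan 22).
Add 7 hours and 6 minutes layover in New Almaty → 12:22 UTC.
Add 11 hours 12 minutes leg 2 → 23:34 UTC.
Add 4 hours 15 minutes layover in Tashkent → 03:49 UTC (Jan 23).
Add 12 hours and 35 minutes leg 3 → 16:24 UTC.
Kestrel Bay is UTC+11:00, so local arrival = 16:24 + 11:00 = 03:24 on Jan 24.

03:24 on January 24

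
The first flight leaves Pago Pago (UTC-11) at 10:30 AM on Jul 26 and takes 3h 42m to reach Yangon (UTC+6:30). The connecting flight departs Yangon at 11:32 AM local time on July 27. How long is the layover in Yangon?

Convert departure to UTC: 10:30 AM + 11:00 = 9:30 PM UTC on Jul 26.
Add 3 hours and 42 minutes flight time → 1:12 AM UTC (Jul 27).
Yangon is UTC+6:30, so local arrival = 1:12 AM + 6:30 = 7:42 AM on Jul 27.
Layover = 11:32 AM − 7:42 AM = 3 hours 50 minutes.

3 hours 50 minutes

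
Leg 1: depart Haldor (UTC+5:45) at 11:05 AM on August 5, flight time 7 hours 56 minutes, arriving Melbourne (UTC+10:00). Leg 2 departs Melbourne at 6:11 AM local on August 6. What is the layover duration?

Convert departure to UTC: 11:05 AM − 5:45 = 5:20 AM UTC on Aug 5.
Add 7 hours 56 minutes flight time → 1:16 PM UTC.
Melbourne is UTC+10:00, so local arrival = 1:16 PM + 10:00 = 11:16 PM on Aug 5.
Layover = 6:11 AM − 11:16 PM (+1 day) = 6 hours 55 minutes.

6 hours 55 minutes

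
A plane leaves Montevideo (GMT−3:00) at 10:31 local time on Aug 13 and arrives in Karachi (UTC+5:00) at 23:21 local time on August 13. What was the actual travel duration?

4 hours 50 minutes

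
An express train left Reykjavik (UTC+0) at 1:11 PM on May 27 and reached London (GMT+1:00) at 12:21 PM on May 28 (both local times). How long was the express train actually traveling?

22 hours 10 minutes

London is 1:00 ahead of Reykjavik.
Clock-face elapsed time (ignoring zones) is 23 hours 10 minutes.
Actual elapsed = 23 hours 10 minutes − 1:00 = 22 hours 10 minutes.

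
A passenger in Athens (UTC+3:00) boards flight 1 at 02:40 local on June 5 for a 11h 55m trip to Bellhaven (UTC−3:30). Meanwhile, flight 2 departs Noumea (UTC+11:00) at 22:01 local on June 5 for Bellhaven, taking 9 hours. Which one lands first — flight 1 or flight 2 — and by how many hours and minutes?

Flight 1 in UTC: 02:40 − 3:00 = 23:40 on Jun 4.
+11 hours and 55 minutes → arrive 11:35 UTC on Jun 5.
Flight 2 in UTC: 22:01 − 11:00 = 11:01 on Jun 5.
+9 hours → arrive 20:01 UTC on Jun 5.
Flight 1 lands earlier by 8 hours 26 minutes.

the first, by 8 hours 26 minutes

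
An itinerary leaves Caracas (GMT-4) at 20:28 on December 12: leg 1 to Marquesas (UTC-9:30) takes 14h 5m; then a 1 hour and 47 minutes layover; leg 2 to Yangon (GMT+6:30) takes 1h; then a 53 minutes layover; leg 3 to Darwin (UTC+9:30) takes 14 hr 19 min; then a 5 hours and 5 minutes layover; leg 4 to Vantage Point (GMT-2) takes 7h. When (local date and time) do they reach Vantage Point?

Convert departure to UTC: 20:28 + 4:00 = 00:28 UTC on Dec 13.
Add 14 hours 5 minutes leg 1 → 14:33 UTC.
Add 1 hour 47 minutes layover in Marquesas → 16:20 UTC.
Add 1 hour leg 2 → 17:20 UTC.
Add 53 minutes layover in Yangon → 18:13 UTC.
Add 14 hours 19 minutes leg 3 → 08:32 UTC (Dec 14).
Add 5 hours and 5 minutes layover in Darwin → 13:37 UTC.
Add 7 hours leg 4 → 20:37 UTC.
Vantage Point is UTC−2:00, so local arrival = 20:37 − 2:00 = 18:37 on Dec 14.

18:37 on Dec 14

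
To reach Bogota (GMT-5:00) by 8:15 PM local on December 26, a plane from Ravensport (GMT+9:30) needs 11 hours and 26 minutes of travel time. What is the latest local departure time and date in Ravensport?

11:19 PM on December 26

Target arrival in UTC: 8:15 PM + 5:00 = 1:15 AM on Dec 27.
Subtract 11 hours and 26 minutes → departure 1:49 PM UTC on Dec 26.
Ravensport is UTC+9:30: 1:49 PM + 9:30 = 11:19 PM on Dec 26.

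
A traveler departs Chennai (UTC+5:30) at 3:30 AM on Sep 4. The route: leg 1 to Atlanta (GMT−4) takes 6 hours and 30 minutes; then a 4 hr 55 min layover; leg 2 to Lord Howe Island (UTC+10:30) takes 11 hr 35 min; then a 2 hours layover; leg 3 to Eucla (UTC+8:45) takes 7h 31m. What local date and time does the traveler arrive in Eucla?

3:16 PM on September 5

Convert departure to UTC: 3:30 AM − 5:30 = 10:00 PM UTC on Sep 3.
Add 6 hours and 30 minutes leg 1 → 4:30 AM UTC (Sep 4).
Add 4 hours 55 minutes layover in Atlanta → 9:25 AM UTC.
Add 11 hours 35 minutes leg 2 → 9:00 PM UTC.
Add 2 hours layover in Lord Howe Island → 11:00 PM UTC.
Add 7 hours and 31 minutes leg 3 → 6:31 AM UTC (Sep 5).
Eucla is UTC+8:45, so local arrival = 6:31 AM + 8:45 = 3:16 PM on Sep 5.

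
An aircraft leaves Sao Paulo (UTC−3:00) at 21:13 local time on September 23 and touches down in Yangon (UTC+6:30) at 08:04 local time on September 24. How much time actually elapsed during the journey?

Yangon is 9:30 ahead of Sao Paulo.
Clock-face elapsed time (ignoring zones) is 10 hours 51 minutes.
Actual elapsed = 10 hours 51 minutes − 9:30 = 1 hour 21 minutes.

1 hour 21 minutes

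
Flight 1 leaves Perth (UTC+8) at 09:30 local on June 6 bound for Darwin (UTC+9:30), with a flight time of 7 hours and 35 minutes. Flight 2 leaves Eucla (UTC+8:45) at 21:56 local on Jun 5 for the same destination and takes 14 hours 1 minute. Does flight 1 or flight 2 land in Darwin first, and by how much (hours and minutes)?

the second, by 5 hours 53 minutes

Flight 1 in UTC: 09:30 − 8:00 = 01:30 on Jun 6.
+7 hours and 35 minutes → arrive 09:05 UTC on Jun 6.
Flight 2 in UTC: 21:56 − 8:45 = 13:11 on Jun 5.
+14 hours and 1 minute → arrive 03:12 UTC on Jun 6.
Flight 2 lands earlier by 5 hours 53 minutes.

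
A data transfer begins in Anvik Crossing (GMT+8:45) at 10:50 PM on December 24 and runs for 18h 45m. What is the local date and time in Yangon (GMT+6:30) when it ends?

Convert start to UTC: 10:50 PM − 8:45 = 2:05 PM UTC on Dec 24.
Add 18 hours and 45 minutes duration → 8:50 AM UTC (Dec 25).
Yangon is UTC+6:30, so local end time = 8:50 AM + 6:30 = 3:20 PM on Dec 25.

3:20 PM on December 25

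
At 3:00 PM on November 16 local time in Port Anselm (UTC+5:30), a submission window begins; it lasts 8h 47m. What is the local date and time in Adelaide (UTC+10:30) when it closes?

4:47 AM on Nov 17

Adelaide is 5:00 ahead of Port Anselm.
After 8 hours 47 minutes it is 11:47 PM in Port Anselm.
Shift by the zone difference: 11:47 PM + 5:00 = 4:47 AM on Nov 17 in Adelaide.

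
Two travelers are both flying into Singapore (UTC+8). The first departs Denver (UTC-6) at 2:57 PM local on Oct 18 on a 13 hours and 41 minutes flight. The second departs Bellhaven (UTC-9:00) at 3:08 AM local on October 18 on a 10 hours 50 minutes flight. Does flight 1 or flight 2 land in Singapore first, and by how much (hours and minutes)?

Flight 1 in UTC: 2:57 PM + 6:00 = 8:57 PM on Oct 18.
+13 hours and 41 minutes → arrive 10:38 AM UTC on Oct 19.
Flight 2 in UTC: 3:08 AM + 9:00 = 12:08 PM on Oct 18.
+10 hours 50 minutes → arrive 10:58 PM UTC on Oct 18.
Flight 2 lands earlier by 11 hours 40 minutes.

the second, by 11 hours 40 minutes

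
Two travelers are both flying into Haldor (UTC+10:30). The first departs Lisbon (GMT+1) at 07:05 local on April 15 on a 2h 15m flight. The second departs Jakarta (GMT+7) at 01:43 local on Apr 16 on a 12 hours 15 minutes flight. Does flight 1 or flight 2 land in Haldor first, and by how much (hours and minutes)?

Flight 1 in UTC: 07:05 − 1:00 = 06:05 on Apr 15.
+2 hours 15 minutes → arrive 08:20 UTC on Apr 15.
Flight 2 in UTC: 01:43 − 7:00 = 18:43 on Apr 15.
+12 hours and 15 minutes → arrive 06:58 UTC on Apr 16.
Flight 1 lands earlier by 22 hours 38 minutes.

the first, by 22 hours 38 minutes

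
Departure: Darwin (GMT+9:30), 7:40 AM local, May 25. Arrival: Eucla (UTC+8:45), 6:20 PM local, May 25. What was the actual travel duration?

11 hours 25 minutes

Departure in UTC: 7:40 AM − 9:30 = 10:10 PM on May 24.
Arrival in UTC: 6:20 PM − 8:45 = 9:35 AM on May 25.
Elapsed = 9:35 AM − 10:10 PM (+1 day) = 11 hours 25 minutes.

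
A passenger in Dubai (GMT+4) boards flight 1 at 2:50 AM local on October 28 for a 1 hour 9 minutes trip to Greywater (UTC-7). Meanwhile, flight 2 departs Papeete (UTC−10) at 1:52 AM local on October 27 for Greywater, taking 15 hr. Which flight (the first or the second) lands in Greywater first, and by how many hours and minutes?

the first, by 2 hours 53 minutes

Flight 1 in UTC: 2:50 AM − 4:00 = 10:50 PM on Oct 27.
+1 hour and 9 minutes → arrive 11:59 PM UTC on Oct 27.
Flight 2 in UTC: 1:52 AM + 10:00 = 11:52 AM on Oct 27.
+15 hours → arrive 2:52 AM UTC on Oct 28.
Flight 1 lands earlier by 2 hours 53 minutes.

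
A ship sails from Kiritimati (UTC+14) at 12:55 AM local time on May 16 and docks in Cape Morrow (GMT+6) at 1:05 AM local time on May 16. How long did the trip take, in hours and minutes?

8 hours 10 minutes

Cape Morrow is 8:00 behind Kiritimati.
Clock-face elapsed time (ignoring zones) is 10 minutes.
Actual elapsed = 10 minutes + 8:00 = 8 hours 10 minutes.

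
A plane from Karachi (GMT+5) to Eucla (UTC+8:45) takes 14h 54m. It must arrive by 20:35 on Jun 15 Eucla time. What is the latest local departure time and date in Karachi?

01:56 on Jun 15

Target arrival in UTC: 20:35 − 8:45 = 11:50 on Jun 15.
Subtract 14 hours and 54 minutes → departure 20:56 UTC on Jun 14.
Karachi is UTC+5:00: 20:56 + 5:00 = 01:56 on Jun 15.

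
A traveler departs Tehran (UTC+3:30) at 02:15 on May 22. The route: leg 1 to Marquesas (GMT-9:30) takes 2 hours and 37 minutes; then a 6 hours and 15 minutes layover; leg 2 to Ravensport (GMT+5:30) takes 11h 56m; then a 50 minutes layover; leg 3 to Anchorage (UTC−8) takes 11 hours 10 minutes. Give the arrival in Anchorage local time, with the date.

23:33 on May 22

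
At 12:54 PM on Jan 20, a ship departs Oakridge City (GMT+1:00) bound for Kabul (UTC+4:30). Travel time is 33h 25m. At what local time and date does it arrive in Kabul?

Convert departure to UTC: 12:54 PM − 1:00 = 11:54 AM UTC on Jan 20.
Add 33 hours and 25 minutes travel time → 9:19 PM UTC (Jan 21).
Kabul is UTC+4:30, so local arrival = 9:19 PM + 4:30 = 1:49 AM on Jan 22.

1:49 AM on January 22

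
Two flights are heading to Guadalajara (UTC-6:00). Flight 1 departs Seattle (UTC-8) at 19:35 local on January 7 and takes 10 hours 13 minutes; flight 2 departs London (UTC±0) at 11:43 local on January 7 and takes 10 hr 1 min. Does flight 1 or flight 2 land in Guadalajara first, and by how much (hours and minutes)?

Flight 1 in UTC: 19:35 + 8:00 = 03:35 on Jan 8.
+10 hours and 13 minutes → arrive 13:48 UTC on Jan 8.
Flight 2 departs at 11:43 UTC (Jan 7).
+10 hours and 1 minute → arrive 21:44 UTC on Jan 7.
Flight 2 lands earlier by 16 hours 4 minutes.

the second, by 16 hours 4 minutes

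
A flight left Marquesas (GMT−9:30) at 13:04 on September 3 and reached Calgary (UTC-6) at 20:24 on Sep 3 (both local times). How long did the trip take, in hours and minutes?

3 hours 50 minutes

Departure in UTC: 13:04 + 9:30 = 22:34 on Sep 3.
Arrival in UTC: 20:24 + 6:00 = 02:24 on Sep 4.
Elapsed = 02:24 − 22:34 (+1 day) = 3 hours 50 minutes.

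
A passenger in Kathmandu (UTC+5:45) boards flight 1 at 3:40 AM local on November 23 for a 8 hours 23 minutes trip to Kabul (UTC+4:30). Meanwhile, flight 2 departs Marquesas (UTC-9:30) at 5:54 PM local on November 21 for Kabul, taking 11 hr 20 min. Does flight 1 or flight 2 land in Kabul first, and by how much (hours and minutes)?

Flight 1 in UTC: 3:40 AM − 5:45 = 9:55 PM on Nov 22.
+8 hours 23 minutes → arrive 6:18 AM UTC on Nov 23.
Flight 2 in UTC: 5:54 PM + 9:30 = 3:24 AM on Nov 22.
+11 hours and 20 minutes → arrive 2:44 PM UTC on Nov 22.
Flight 2 lands earlier by 15 hours 34 minutes.

the second, by 15 hours 34 minutes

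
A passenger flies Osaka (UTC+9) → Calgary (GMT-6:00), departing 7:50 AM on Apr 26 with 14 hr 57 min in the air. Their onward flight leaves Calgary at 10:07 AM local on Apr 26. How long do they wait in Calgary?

2 hours 20 minutes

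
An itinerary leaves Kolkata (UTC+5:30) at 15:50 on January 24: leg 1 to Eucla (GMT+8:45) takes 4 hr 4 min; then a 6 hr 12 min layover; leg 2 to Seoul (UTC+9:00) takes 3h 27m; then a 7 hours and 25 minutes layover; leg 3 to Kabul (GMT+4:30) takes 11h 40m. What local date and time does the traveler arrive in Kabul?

Convert departure to UTC: 15:50 − 5:30 = 10:20 UTC on Jan 24.
Add 4 hours and 4 minutes leg 1 → 14:24 UTC.
Add 6 hours and 12 minutes layover in Eucla → 20:36 UTC.
Add 3 hours 27 minutes leg 2 → 00:03 UTC (Jan 25).
Add 7 hours and 25 minutes layover in Seoul → 07:28 UTC.
Add 11 hours and 40 minutes leg 3 → 19:08 UTC.
Kabul is UTC+4:30, so local arrival = 19:08 + 4:30 = 23:38 on Jan 25.

23:38 on January 25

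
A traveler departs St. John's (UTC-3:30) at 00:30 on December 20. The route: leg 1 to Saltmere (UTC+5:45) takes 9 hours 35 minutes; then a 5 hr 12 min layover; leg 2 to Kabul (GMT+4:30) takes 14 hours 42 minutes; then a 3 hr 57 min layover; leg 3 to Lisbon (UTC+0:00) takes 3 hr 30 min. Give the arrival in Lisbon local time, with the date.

Convert departure to UTC: 00:30 + 3:30 = 04:00 UTC on Dec 20.
Add 9 hours 35 minutes leg 1 → 13:35 UTC.
Add 5 hours 12 minutes layover in Saltmere → 18:47 UTC.
Add 14 hours 42 minutes leg 2 → 09:29 UTC (Dec 21).
Add 3 hours 57 minutes layover in Kabul → 13:26 UTC.
Add 3 hours 30 minutes leg 3 → 16:56 UTC.
Lisbon is UTC+0, so local arrival is the same: 16:56 on Dec 21.

16:56 on December 21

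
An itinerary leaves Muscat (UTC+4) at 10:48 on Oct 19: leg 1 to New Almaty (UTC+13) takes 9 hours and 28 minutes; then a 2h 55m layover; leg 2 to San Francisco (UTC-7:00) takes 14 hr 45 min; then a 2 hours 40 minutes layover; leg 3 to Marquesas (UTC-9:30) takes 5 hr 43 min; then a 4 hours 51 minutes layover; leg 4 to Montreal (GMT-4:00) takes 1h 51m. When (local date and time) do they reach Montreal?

Convert departure to UTC: 10:48 − 4:00 = 06:48 UTC on Oct 19.
Add 9 hours 28 minutes leg 1 → 16:16 UTC.
Add 2 hours 55 minutes layover in New Almaty → 19:11 UTC.
Add 14 hours and 45 minutes leg 2 → 09:56 UTC (Oct 20).
Add 2 hours 40 minutes layover in San Francisco → 12:36 UTC.
Add 5 hours and 43 minutes leg 3 → 18:19 UTC.
Add 4 hours 51 minutes layover in Marquesas → 23:10 UTC.
Add 1 hour 51 minutes leg 4 → 01:01 UTC (Oct 21).
Montreal is UTC−4:00, so local arrival = 01:01 − 4:00 = 21:01 on Oct 20.

21:01 on Oct 20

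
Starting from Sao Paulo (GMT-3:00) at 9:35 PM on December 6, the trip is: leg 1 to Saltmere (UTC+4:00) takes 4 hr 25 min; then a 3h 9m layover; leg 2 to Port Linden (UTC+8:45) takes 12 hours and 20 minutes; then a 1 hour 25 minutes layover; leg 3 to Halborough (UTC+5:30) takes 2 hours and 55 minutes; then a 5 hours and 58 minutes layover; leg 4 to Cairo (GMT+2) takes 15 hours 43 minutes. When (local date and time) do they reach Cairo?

Convert departure to UTC: 9:35 PM + 3:00 = 12:35 AM UTC on Dec 7.
Add 4 hours 25 minutes leg 1 → 5:00 AM UTC.
Add 3 hours 9 minutes layover in Saltmere → 8:09 AM UTC.
Add 12 hours and 20 minutes leg 2 → 8:29 PM UTC.
Add 1 hour and 25 minutes layover in Port Linden → 9:54 PM UTC.
Add 2 hours 55 minutes leg 3 → 12:49 AM UTC (Dec 8).
Add 5 hours 58 minutes layover in Halborough → 6:47 AM UTC.
Add 15 hours 43 minutes leg 4 → 10:30 PM UTC.
Cairo is UTC+2:00, so local arrival = 10:30 PM + 2:00 = 12:30 AM on Dec 9.

12:30 AM on December 9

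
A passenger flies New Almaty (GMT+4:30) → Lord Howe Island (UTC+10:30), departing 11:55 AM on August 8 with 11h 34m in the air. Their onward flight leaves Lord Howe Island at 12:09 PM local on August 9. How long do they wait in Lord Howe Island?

6 hours 40 minutes

Convert departure to UTC: 11:55 AM − 4:30 = 7:25 AM UTC on Aug 8.
Add 11 hours and 34 minutes flight time → 6:59 PM UTC.
Lord Howe Island is UTC+10:30, so local arrival = 6:59 PM + 10:30 = 5:29 AM on Aug 9.
Layover = 12:09 PM − 5:29 AM = 6 hours 40 minutes.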